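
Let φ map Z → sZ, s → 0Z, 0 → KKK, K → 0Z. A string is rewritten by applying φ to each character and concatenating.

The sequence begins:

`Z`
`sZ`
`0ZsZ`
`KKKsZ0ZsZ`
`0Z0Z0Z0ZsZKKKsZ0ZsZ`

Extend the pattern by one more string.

φ(0Z0Z0Z0ZsZKKKsZ0ZsZ) expands symbol-by-symbol to KKK sZ KKK sZ KKK sZ KKK sZ 0Z sZ 0Z 0Z 0Z 0Z sZ KKK sZ 0Z sZ; joining the 19 pieces gives the next term.

KKKsZKKKsZKKKsZKKKsZ0ZsZ0Z0Z0Z0ZsZKKKsZ0ZsZ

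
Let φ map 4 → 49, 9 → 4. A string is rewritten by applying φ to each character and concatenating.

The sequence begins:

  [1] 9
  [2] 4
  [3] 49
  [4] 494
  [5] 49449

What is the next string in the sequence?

Expanding 49449: 4→49, 9→4, 4→49, 4→49, 9→4. Concatenated: 49 4 49 49 4.

49449494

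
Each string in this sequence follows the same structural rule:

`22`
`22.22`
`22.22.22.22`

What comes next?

Each string is two copies of the previous one joined by '.'.
Doubling 22.22.22.22 with '.' between the halves:

22.22.22.22.22.22.22.22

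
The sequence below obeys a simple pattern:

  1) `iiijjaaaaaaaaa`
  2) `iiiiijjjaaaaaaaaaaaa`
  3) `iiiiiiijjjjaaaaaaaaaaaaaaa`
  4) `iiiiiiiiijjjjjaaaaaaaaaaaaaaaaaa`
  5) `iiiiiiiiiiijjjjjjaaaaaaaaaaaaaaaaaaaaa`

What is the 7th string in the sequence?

iiiiiiiiiiiiiiijjjjjjjjaaaaaaaaaaaaaaaaaaaaaaaaaaa

Term n consists of 2n-1 i's, followed by n j's, followed by 3n+3 a's, where the shown terms are n = 2, 3, 4, 5, 6.
Setting n = 8 gives 15, 8, 27 characters in each block.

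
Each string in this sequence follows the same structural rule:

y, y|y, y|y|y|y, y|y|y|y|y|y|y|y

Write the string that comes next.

y|y|y|y|y|y|y|y|y|y|y|y|y|y|y|y

Each string is two copies of the previous one joined by '|'.
So the next term is two copies of y|y|y|y|y|y|y|y with '|' between the halves.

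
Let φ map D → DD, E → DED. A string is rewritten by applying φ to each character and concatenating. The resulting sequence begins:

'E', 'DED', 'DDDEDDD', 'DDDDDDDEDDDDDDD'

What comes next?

φ(DDDDDDDEDDDDDDD) expands symbol-by-symbol to DD DD DD DD DD DD DD DED DD DD DD DD DD DD DD; joining the 15 pieces gives the next term.

DDDDDDDDDDDDDDDEDDDDDDDDDDDDDDD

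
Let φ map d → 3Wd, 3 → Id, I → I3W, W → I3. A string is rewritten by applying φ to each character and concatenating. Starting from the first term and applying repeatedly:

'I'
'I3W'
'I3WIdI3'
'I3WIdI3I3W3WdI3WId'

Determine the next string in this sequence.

I3WIdI3I3W3WdI3WIdI3WIdI3IdI33WdI3WIdI3I3W3Wd

Replace each of the 18 characters of I3WIdI3I3W3WdI3WId in place — I3W Id I3 I3W 3Wd I3W Id I3W Id I3 Id I3 3Wd I3W Id I3 I3W 3Wd — and concatenate.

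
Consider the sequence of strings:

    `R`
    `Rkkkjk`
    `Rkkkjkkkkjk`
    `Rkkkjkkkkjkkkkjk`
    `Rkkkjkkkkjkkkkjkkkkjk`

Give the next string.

Rkkkjkkkkjkkkkjkkkkjkkkkjk

Each term is the previous one with kkkjk appended.
So the next term is Rkkkjkkkkjkkkkjkkkkjk·kkkjk.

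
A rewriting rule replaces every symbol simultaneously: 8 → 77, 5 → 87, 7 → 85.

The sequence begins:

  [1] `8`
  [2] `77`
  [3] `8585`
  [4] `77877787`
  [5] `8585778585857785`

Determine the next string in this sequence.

Rewriting the 16 symbols of 8585778585857785 one by one yields 77 87 77 87 85 85 77 87 77 87 77 87 85 85 77 87; concatenated:

77877787858577877787778785857787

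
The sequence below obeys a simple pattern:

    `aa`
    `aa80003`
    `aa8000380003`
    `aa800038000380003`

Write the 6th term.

The strings grow by a fixed suffix 80003 each time.
From aa800038000380003, 2 further steps: aa800038000380003 → aa80003800038000380003 → (answer).

aa8000380003800038000380003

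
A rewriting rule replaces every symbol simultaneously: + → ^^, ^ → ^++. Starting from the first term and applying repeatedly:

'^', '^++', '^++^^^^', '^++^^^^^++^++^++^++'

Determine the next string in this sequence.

^++^^^^^++^++^++^++^++^^^^^++^^^^^++^^^^^++^^^^

Replace each of the 19 characters of ^++^^^^^++^++^++^++ in place — ^++ ^^ ^^ ^++ ^++ ^++ ^++ ^++ ^^ ^^ ^++ ^^ ^^ ^++ ^^ ^^ ^++ ^^ ^^ — and concatenate.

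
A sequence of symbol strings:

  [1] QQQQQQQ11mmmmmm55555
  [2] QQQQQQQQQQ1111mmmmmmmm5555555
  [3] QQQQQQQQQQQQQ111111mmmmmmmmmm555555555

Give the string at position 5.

Reading off run lengths: Q runs 7, 10, 13; 1 runs 2, 4, 6; m runs 6, 8, 10; 5 runs 5, 7, 9 — each is linear in n, where the shown terms are n = 2, 3, 4.
At n = 6 the blocks have lengths 19, 10, 14, 13.

QQQQQQQQQQQQQQQQQQQ1111111111mmmmmmmmmmmmmm5555555555555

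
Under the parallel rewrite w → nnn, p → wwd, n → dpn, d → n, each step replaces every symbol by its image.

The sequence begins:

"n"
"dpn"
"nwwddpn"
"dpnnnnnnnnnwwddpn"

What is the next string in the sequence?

nwwddpndpndpndpndpndpndpndpndpnnnnnnnnnwwddpn

Replace each of the 17 characters of dpnnnnnnnnnwwddpn in place — n wwd dpn dpn dpn dpn dpn dpn dpn dpn dpn nnn nnn n n wwd dpn — and concatenate.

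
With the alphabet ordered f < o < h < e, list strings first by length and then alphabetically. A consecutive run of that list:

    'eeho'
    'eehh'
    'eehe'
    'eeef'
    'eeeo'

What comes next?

eeeh

Find the rightmost character of eeeo below e, bump it to the next letter, and reset everything to its right to f.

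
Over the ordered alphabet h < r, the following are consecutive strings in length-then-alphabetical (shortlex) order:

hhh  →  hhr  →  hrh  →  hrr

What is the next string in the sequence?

rhh

Find the rightmost character of hrr below r, bump it to the next letter, and reset everything to its right to h.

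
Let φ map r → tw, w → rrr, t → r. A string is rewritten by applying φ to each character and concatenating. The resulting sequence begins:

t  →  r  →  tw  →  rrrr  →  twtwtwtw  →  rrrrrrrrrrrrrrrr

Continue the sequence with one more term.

Rewriting the 16 symbols of rrrrrrrrrrrrrrrr one by one yields tw tw tw tw tw tw tw tw tw tw tw tw tw tw tw tw; concatenated:

twtwtwtwtwtwtwtwtwtwtwtwtwtwtwtw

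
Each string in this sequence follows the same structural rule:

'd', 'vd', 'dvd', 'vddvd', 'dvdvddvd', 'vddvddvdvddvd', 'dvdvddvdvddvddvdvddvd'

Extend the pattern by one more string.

vddvddvdvddvddvdvddvdvddvddvdvddvd

From term 3 onward, concatenate the second-to-last term with the last: d·vd = dvd, vd·dvd = vddvd, …
Continuing: vddvddvdvddvd · dvdvddvdvddvddvdvddvd gives term 8.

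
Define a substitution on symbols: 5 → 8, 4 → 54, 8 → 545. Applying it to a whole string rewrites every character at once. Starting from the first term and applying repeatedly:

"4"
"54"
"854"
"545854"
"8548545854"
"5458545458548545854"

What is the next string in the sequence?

φ(5458545458548545854) expands symbol-by-symbol to 8 54 8 545 8 54 8 54 8 545 8 54 545 8 54 8 545 8 54; joining the 19 pieces gives the next term.

854854585485485458545458548545854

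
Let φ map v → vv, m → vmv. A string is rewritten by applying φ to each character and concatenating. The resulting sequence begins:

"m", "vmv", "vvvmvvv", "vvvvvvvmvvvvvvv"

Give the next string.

vvvvvvvvvvvvvvvmvvvvvvvvvvvvvvv

Applying the rule to each of the 15 symbols of vvvvvvvmvvvvvvv gives the pieces vv vv vv vv vv vv vv vmv vv vv vv vv vv vv vv, which concatenate to the answer.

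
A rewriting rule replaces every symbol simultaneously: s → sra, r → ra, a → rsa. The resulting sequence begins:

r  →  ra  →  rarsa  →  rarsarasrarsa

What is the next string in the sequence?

φ(rarsarasrarsa) expands symbol-by-symbol to ra rsa ra sra rsa ra rsa sra ra rsa ra sra rsa; joining the 13 pieces gives the next term.

rarsarasrarsararsasrararsarasrarsa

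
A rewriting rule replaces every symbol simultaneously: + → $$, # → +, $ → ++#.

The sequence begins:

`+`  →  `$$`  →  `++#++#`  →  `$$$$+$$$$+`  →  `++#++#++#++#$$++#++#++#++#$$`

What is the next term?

$$$$+$$$$+$$$$+$$$$+++#++#$$$$+$$$$+$$$$+$$$$+++#++#

φ(++#++#++#++#$$++#++#++#++#$$) expands symbol-by-symbol to $$ $$ + $$ $$ + $$ $$ + $$ $$ + ++# ++# $$ $$ + $$ $$ + $$ $$ + $$ $$ + ++# ++#; joining the 28 pieces gives the next term.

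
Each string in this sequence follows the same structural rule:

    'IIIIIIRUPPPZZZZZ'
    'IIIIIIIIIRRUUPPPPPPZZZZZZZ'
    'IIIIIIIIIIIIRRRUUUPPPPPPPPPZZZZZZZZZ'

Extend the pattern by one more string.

Term n consists of 3n+3 I's, followed by n R's, followed by n U's, followed by 3n P's, followed by 2n+3 Z's (n = 1, 2, …).
Setting n = 4 gives 15, 4, 4, 12, 11 characters in each block.

IIIIIIIIIIIIIIIRRRRUUUUPPPPPPPPPPPPZZZZZZZZZZZ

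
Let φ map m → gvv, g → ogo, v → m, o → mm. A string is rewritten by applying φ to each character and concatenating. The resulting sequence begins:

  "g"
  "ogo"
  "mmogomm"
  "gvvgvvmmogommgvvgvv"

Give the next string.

Rewriting the 19 symbols of gvvgvvmmogommgvvgvv one by one yields ogo m m ogo m m gvv gvv mm ogo mm gvv gvv ogo m m ogo m m; concatenated:

ogommogommgvvgvvmmogommgvvgvvogommogomm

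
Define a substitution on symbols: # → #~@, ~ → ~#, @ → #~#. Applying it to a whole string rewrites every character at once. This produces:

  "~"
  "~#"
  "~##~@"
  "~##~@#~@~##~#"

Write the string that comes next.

Replace each of the 13 characters of ~##~@#~@~##~# in place — ~# #~@ #~@ ~# #~# #~@ ~# #~# ~# #~@ #~@ ~# #~@ — and concatenate.

~##~@#~@~##~##~@~##~#~##~@#~@~##~@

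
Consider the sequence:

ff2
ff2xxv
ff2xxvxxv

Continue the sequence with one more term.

Each term is the previous one with xxv appended.
One more step from ff2xxvxxv gives the answer.

ff2xxvxxvxxv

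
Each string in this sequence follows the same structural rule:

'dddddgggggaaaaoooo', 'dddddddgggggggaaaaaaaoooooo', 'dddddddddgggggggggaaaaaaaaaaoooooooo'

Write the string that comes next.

dddddddddddgggggggggggaaaaaaaaaaaaaoooooooooo

The n-th term is 2n+1 d's then 2n+1 g's then 3n-2 a's then 2n o's, where the shown terms are n = 2, 3, 4.
Setting n = 5 gives 11, 11, 13, 10 characters in each block.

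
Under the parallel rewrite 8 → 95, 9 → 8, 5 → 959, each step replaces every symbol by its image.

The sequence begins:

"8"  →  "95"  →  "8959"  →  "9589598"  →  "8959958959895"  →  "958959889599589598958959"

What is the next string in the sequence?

Replace each of the 24 characters of 958959889599589598958959 in place — 8 959 95 8 959 8 95 95 8 959 8 8 959 95 8 959 8 95 8 959 95 8 959 8 — and concatenate.

89599589598959589598895995895989589599589598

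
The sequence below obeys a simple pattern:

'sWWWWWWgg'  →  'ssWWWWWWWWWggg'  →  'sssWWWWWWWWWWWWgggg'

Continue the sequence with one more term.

ssssWWWWWWWWWWWWWWWggggg

Term n consists of n-1 s's, followed by 3n W's, followed by n g's, where the shown terms are n = 2, 3, 4.
Setting n = 5 gives 4, 15, 5 characters in each block.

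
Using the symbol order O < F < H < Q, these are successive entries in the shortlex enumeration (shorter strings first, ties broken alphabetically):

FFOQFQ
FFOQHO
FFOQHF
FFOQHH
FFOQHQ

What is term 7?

FFOQQF

Advancing 2 positions from FFOQHQ through FFOQHQ → FFOQQO reaches term 7.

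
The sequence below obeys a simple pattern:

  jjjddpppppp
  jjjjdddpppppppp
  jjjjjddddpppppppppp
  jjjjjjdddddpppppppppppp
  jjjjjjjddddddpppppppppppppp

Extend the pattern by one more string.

Reading off run lengths: j runs 3, 4, 5, 6, 7; d runs 2, 3, 4, 5, 6; p runs 6, 8, 10, 12, 14 — each is linear in n, where the shown terms are n = 3, 4, 5, 6, 7.
For the next term, n = 8, so the run lengths are 8, 7, 16.

jjjjjjjjdddddddpppppppppppppppp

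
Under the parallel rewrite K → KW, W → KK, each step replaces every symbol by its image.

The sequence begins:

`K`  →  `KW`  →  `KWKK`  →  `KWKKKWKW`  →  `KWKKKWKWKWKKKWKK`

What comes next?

KWKKKWKWKWKKKWKKKWKKKWKWKWKKKWKW

φ(KWKKKWKWKWKKKWKK) expands symbol-by-symbol to KW KK KW KW KW KK KW KK KW KK KW KW KW KK KW KW; joining the 16 pieces gives the next term.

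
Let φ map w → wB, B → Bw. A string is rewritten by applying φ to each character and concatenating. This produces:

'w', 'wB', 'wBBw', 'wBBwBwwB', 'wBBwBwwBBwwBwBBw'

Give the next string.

Rewriting the 16 symbols of wBBwBwwBBwwBwBBw one by one yields wB Bw Bw wB Bw wB wB Bw Bw wB wB Bw wB Bw Bw wB; concatenated:

wBBwBwwBBwwBwBBwBwwBwBBwwBBwBwwB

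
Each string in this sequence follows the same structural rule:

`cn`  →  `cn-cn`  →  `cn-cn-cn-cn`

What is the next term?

s(k+1) = s(k)·-·s(k) — each term doubles the last with '-' between the halves.
So the next term is two copies of cn-cn-cn-cn with '-' between the halves.

cn-cn-cn-cn-cn-cn-cn-cn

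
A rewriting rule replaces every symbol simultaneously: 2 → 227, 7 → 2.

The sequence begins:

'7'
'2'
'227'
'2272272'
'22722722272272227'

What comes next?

22722722272272227227227222722722272272272

Replace each of the 17 characters of 22722722272272227 in place — 227 227 2 227 227 2 227 227 227 2 227 227 2 227 227 227 2 — and concatenate.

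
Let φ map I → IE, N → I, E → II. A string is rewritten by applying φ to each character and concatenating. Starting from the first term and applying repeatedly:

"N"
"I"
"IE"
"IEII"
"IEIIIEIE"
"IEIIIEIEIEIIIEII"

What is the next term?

IEIIIEIEIEIIIEIIIEIIIEIEIEIIIEIE

φ(IEIIIEIEIEIIIEII) expands symbol-by-symbol to IE II IE IE IE II IE II IE II IE IE IE II IE IE; joining the 16 pieces gives the next term.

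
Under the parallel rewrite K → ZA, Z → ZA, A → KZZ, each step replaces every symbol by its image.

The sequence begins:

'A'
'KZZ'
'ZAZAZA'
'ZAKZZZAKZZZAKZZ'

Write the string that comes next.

φ(ZAKZZZAKZZZAKZZ) expands symbol-by-symbol to ZA KZZ ZA ZA ZA ZA KZZ ZA ZA ZA ZA KZZ ZA ZA ZA; joining the 15 pieces gives the next term.

ZAKZZZAZAZAZAKZZZAZAZAZAKZZZAZAZA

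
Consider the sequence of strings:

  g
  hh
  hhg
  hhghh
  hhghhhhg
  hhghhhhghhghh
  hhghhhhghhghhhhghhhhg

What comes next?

This is a Fibonacci-style word recurrence s(k) = s(k−1)·s(k−2): e.g. hh·g = hhg.
Continuing: hhghhhhghhghhhhghhhhg · hhghhhhghhghh gives term 8.

hhghhhhghhghhhhghhhhghhghhhhghhghh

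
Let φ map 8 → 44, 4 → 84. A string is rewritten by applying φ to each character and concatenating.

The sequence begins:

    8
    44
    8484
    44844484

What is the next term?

8484448484844484

Apply φ to 44844484 symbol by symbol: 4→84, 4→84, 8→44, 4→84, 4→84, 4→84, 8→44, 4→84; joined: 84 84 44 84 84 84 44 84.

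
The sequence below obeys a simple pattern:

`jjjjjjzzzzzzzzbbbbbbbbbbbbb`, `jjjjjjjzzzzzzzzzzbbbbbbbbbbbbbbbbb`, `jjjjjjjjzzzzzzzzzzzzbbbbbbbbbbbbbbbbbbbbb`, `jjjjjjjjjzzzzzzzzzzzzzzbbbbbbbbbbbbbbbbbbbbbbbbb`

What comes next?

The n-th term is n+3 j's then 2n+2 z's then 4n+1 b's, where the shown terms are n = 3, 4, 5, 6.
For the next term, n = 7, so the run lengths are 10, 16, 29.

jjjjjjjjjjzzzzzzzzzzzzzzzzbbbbbbbbbbbbbbbbbbbbbbbbbbbbb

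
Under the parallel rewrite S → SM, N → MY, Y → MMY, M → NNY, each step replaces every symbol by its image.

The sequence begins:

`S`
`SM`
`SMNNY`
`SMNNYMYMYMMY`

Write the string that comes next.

Expanding SMNNYMYMYMMY: S→SM, M→NNY, N→MY, N→MY, Y→MMY, M→NNY, Y→MMY, M→NNY, Y→MMY, M→NNY, M→NNY, Y→MMY. Concatenated: SM NNY MY MY MMY NNY MMY NNY MMY NNY NNY MMY.

SMNNYMYMYMMYNNYMMYNNYMMYNNYNNYMMY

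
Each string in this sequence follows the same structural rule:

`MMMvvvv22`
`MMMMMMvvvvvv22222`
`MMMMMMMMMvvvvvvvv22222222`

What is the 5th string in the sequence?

Term n consists of 3n M's, followed by 2n+2 v's, followed by 3n-1 2's (n = 1, 2, …).
For term 5, n = 5, so the run lengths are 15, 12, 14.

MMMMMMMMMMMMMMMvvvvvvvvvvvv22222222222222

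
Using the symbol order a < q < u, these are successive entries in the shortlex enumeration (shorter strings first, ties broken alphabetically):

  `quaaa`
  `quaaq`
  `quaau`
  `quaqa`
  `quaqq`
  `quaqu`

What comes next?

quaua

The successor of quaqu increments the rightmost position that isn't already u and resets every position after it to a.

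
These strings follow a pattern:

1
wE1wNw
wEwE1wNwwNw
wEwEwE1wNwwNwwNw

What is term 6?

s(k+1) = wE·s(k)·wNw, so each term gains wE as a prefix and wNw as a suffix.
From wEwEwE1wNwwNwwNw, 2 further steps: wEwEwE1wNwwNwwNw → wEwEwEwE1wNwwNwwNwwNw → (answer).

wEwEwEwEwE1wNwwNwwNwwNwwNw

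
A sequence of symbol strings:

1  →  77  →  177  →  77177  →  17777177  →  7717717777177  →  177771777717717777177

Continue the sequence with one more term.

Each term (from the third on) is the two preceding terms concatenated in order: term 3 = 1·77 = 177.
The next term joins 7717717777177 and 177771777717717777177.

7717717777177177771777717717777177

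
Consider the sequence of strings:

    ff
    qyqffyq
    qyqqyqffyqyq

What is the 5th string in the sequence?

s(k+1) = qyq·s(k)·yq, so each term gains qyq as a prefix and yq as a suffix.
From qyqqyqffyqyq, 2 further steps: qyqqyqffyqyq → qyqqyqqyqffyqyqyq → (answer).

qyqqyqqyqqyqffyqyqyqyq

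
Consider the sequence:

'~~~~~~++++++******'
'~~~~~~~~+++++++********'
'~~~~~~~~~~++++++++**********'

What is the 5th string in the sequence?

~~~~~~~~~~~~~~++++++++++**************

The n-th term is 2n ~'s then n+3 +'s then 2n *'s, where the shown terms are n = 3, 4, 5.
Setting n = 7 gives 14, 10, 14 characters in each block.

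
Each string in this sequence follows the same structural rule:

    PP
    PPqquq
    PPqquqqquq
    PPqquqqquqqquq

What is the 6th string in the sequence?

Each term is the previous one with qquq appended.
From PPqquqqquqqquq, 2 further steps: PPqquqqquqqquq → PPqquqqquqqquqqquq → (answer).

PPqquqqquqqquqqquqqquq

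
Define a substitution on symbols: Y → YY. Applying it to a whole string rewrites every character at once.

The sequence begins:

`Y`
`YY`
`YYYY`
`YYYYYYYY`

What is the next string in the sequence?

Apply φ to YYYYYYYY symbol by symbol: Y→YY, Y→YY, Y→YY, Y→YY, Y→YY, Y→YY, Y→YY, Y→YY; joined: YY YY YY YY YY YY YY YY.

YYYYYYYYYYYYYYYY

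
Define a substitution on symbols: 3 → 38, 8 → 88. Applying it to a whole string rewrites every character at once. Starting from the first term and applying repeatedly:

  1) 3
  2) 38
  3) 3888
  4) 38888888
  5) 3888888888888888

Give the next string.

Rewriting the 16 symbols of 3888888888888888 one by one yields 38 88 88 88 88 88 88 88 88 88 88 88 88 88 88 88; concatenated:

38888888888888888888888888888888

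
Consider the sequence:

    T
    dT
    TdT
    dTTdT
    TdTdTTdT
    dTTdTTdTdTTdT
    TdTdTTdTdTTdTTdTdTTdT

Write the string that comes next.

This is a Fibonacci-style word recurrence s(k) = s(k−2)·s(k−1): e.g. T·dT = TdT.
The next term joins dTTdTTdTdTTdT and TdTdTTdTdTTdTTdTdTTdT.

dTTdTTdTdTTdTTdTdTTdTdTTdTTdTdTTdT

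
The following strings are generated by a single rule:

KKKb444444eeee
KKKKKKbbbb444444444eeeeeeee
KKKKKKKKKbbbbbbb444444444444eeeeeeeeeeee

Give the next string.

The n-th term is 3n K's then 3n-2 b's then 3n+3 4's then 4n e's (n = 1, 2, …).
For the next term, n = 4, so the run lengths are 12, 10, 15, 16.

KKKKKKKKKKKKbbbbbbbbbb444444444444444eeeeeeeeeeeeeeee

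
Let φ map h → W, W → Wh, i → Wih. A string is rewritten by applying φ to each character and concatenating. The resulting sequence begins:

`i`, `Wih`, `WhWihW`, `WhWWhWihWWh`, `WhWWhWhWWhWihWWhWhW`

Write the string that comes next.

Rewriting the 19 symbols of WhWWhWhWWhWihWWhWhW one by one yields Wh W Wh Wh W Wh W Wh Wh W Wh Wih W Wh Wh W Wh W Wh; concatenated:

WhWWhWhWWhWWhWhWWhWihWWhWhWWhWWh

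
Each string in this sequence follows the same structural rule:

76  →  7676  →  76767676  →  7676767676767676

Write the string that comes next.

Each string is two copies of the previous one concatenated.
One more doubling of 7676767676767676 gives the answer.

76767676767676767676767676767676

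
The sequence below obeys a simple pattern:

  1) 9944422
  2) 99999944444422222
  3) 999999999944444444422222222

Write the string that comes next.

9999999999999944444444444422222222222

Reading off run lengths: 9 runs 2, 6, 10; 4 runs 3, 6, 9; 2 runs 2, 5, 8 — each is linear in n (n = 1, 2, …).
At n = 4 the blocks have lengths 14, 12, 11.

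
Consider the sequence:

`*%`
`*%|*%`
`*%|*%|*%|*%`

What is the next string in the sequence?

Each string is two copies of the previous one joined by '|'.
One more doubling of *%|*%|*%|*% gives the answer.

*%|*%|*%|*%|*%|*%|*%|*%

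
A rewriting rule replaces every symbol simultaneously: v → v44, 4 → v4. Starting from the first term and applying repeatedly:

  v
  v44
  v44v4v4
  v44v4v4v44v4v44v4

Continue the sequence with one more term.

Replace each of the 17 characters of v44v4v4v44v4v44v4 in place — v44 v4 v4 v44 v4 v44 v4 v44 v4 v4 v44 v4 v44 v4 v4 v44 v4 — and concatenate.

v44v4v4v44v4v44v4v44v4v4v44v4v44v4v4v44v4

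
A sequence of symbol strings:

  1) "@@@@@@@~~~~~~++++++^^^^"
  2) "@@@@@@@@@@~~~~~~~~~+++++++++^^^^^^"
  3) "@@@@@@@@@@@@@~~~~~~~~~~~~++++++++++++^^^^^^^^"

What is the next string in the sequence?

The n-th term is 3n+1 @'s then 3n ~'s then 3n +'s then 2n ^'s, where the shown terms are n = 2, 3, 4.
Setting n = 5 gives 16, 15, 15, 10 characters in each block.

@@@@@@@@@@@@@@@@~~~~~~~~~~~~~~~+++++++++++++++^^^^^^^^^^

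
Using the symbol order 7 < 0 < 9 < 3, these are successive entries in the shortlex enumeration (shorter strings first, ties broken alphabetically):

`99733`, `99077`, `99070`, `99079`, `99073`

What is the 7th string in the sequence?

99000

Advancing 2 positions from 99073 through 99073 → 99007 reaches term 7.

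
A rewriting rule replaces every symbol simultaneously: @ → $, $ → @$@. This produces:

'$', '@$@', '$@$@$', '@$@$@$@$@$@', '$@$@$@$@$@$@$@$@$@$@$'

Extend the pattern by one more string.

Rewriting the 21 symbols of $@$@$@$@$@$@$@$@$@$@$ one by one yields @$@ $ @$@ $ @$@ $ @$@ $ @$@ $ @$@ $ @$@ $ @$@ $ @$@ $ @$@ $ @$@; concatenated:

@$@$@$@$@$@$@$@$@$@$@$@$@$@$@$@$@$@$@$@$@$@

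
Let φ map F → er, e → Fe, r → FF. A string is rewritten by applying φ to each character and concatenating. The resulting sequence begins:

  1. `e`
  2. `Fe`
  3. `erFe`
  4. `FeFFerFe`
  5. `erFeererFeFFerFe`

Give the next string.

FeFFerFeFeFFFeFFerFeererFeFFerFe

Replace each of the 16 characters of erFeererFeFFerFe in place — Fe FF er Fe Fe FF Fe FF er Fe er er Fe FF er Fe — and concatenate.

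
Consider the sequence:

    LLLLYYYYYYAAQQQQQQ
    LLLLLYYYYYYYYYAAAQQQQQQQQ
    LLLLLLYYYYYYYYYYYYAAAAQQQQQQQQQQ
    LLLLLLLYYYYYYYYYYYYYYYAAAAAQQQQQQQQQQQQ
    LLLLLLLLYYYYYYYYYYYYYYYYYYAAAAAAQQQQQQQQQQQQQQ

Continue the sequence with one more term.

LLLLLLLLLYYYYYYYYYYYYYYYYYYYYYAAAAAAAQQQQQQQQQQQQQQQQ

Each string has the form L^{n+2} Y^{3n} A^{n} Q^{2n+2}, where the shown terms are n = 2, 3, 4, 5, 6.
Setting n = 7 gives 9, 21, 7, 16 characters in each block.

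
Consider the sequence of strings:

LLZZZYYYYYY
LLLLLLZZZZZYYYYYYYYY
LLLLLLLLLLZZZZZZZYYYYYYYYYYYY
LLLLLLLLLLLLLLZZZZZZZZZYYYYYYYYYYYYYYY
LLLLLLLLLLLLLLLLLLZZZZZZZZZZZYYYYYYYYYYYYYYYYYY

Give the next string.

LLLLLLLLLLLLLLLLLLLLLLZZZZZZZZZZZZZYYYYYYYYYYYYYYYYYYYYY

Reading off run lengths: L runs 2, 6, 10, 14, 18; Z runs 3, 5, 7, 9, 11; Y runs 6, 9, 12, 15, 18 — each is linear in n (n = 1, 2, …).
At n = 6 the blocks have lengths 22, 13, 21.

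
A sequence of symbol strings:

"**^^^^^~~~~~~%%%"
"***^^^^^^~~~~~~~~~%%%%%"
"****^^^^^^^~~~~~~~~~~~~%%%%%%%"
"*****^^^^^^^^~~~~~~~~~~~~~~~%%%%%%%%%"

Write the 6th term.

Term n consists of n *'s, followed by n+3 ^'s, followed by 3n ~'s, followed by 2n-1 %'s, where the shown terms are n = 2, 3, 4, 5.
At n = 7 the blocks have lengths 7, 10, 21, 13.

*******^^^^^^^^^^~~~~~~~~~~~~~~~~~~~~~%%%%%%%%%%%%%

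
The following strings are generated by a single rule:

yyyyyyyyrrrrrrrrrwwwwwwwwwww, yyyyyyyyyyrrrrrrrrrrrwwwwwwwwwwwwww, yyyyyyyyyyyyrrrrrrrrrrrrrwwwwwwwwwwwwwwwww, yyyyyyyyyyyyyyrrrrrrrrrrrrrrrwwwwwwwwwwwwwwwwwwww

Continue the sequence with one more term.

The n-th term is 2n+2 y's then 2n+3 r's then 3n+2 w's, where the shown terms are n = 3, 4, 5, 6.
At n = 7 the blocks have lengths 16, 17, 23.

yyyyyyyyyyyyyyyyrrrrrrrrrrrrrrrrrwwwwwwwwwwwwwwwwwwwwwww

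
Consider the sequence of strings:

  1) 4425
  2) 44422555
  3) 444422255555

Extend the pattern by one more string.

Term n consists of n+1 4's, followed by n 2's, followed by 2n-1 5's (n = 1, 2, …).
At n = 4 the blocks have lengths 5, 4, 7.

4444422225555555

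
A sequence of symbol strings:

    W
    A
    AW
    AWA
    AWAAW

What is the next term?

AWAAWAWA

Each term (from the third on) is the previous term followed by the one before it: term 3 = A·W = AW.
So term 6 is AWAAW·AWA.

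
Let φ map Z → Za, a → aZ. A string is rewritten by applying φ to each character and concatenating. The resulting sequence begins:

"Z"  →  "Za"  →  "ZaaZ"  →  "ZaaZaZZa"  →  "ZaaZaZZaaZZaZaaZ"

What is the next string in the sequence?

Applying the rule to each of the 16 symbols of ZaaZaZZaaZZaZaaZ gives the pieces Za aZ aZ Za aZ Za Za aZ aZ Za Za aZ Za aZ aZ Za, which concatenate to the answer.

ZaaZaZZaaZZaZaaZaZZaZaaZZaaZaZZa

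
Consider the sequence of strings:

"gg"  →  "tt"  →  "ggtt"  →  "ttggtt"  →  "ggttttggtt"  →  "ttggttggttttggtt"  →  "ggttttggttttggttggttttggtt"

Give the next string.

ttggttggttttggttggttttggttttggttggttttggtt

From term 3 onward, concatenate the second-to-last term with the last: gg·tt = ggtt, tt·ggtt = ttggtt, …
The next term joins ttggttggttttggtt and ggttttggttttggttggttttggtt.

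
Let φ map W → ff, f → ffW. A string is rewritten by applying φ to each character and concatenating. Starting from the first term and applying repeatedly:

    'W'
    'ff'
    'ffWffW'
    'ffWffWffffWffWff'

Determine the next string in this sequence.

Rewriting the 16 symbols of ffWffWffffWffWff one by one yields ffW ffW ff ffW ffW ff ffW ffW ffW ffW ff ffW ffW ff ffW ffW; concatenated:

ffWffWffffWffWffffWffWffWffWffffWffWffffWffW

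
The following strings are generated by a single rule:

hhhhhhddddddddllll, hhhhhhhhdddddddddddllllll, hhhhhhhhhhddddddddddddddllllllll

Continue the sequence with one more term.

hhhhhhhhhhhhdddddddddddddddddllllllllll

Each string has the form h^{2n+2} d^{3n+2} l^{2n}, where the shown terms are n = 2, 3, 4.
At n = 5 the blocks have lengths 12, 17, 10.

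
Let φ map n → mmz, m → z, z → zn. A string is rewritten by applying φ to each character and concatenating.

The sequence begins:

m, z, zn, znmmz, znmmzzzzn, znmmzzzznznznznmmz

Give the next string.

φ(znmmzzzznznznznmmz) expands symbol-by-symbol to zn mmz z z zn zn zn zn mmz zn mmz zn mmz zn mmz z z zn; joining the 18 pieces gives the next term.

znmmzzzznznznznmmzznmmzznmmzznmmzzzzn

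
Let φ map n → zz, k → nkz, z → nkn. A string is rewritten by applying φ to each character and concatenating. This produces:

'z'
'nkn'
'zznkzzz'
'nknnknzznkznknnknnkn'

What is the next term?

zznkzzzzznkzzznknnknzznkznknzznkzzzzznkzzzzznkzzz

φ(nknnknzznkznknnknnkn) expands symbol-by-symbol to zz nkz zz zz nkz zz nkn nkn zz nkz nkn zz nkz zz zz nkz zz zz nkz zz; joining the 20 pieces gives the next term.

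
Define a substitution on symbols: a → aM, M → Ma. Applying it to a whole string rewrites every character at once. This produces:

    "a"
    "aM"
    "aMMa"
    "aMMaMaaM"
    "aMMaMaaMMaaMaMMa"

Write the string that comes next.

Replace each of the 16 characters of aMMaMaaMMaaMaMMa in place — aM Ma Ma aM Ma aM aM Ma Ma aM aM Ma aM Ma Ma aM — and concatenate.

aMMaMaaMMaaMaMMaMaaMaMMaaMMaMaaM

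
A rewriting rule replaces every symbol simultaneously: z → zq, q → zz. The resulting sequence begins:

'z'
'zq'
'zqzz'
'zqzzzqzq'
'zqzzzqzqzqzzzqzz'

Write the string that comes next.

Applying the rule to each of the 16 symbols of zqzzzqzqzqzzzqzz gives the pieces zq zz zq zq zq zz zq zz zq zz zq zq zq zz zq zq, which concatenate to the answer.

zqzzzqzqzqzzzqzzzqzzzqzqzqzzzqzq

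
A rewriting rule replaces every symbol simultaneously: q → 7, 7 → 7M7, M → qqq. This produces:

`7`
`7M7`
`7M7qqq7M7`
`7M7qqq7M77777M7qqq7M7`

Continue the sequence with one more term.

Rewriting the 21 symbols of 7M7qqq7M77777M7qqq7M7 one by one yields 7M7 qqq 7M7 7 7 7 7M7 qqq 7M7 7M7 7M7 7M7 7M7 qqq 7M7 7 7 7 7M7 qqq 7M7; concatenated:

7M7qqq7M77777M7qqq7M77M77M77M77M7qqq7M77777M7qqq7M7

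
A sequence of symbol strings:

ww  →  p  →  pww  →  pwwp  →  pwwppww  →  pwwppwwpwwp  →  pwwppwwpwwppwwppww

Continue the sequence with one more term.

pwwppwwpwwppwwppwwpwwppwwpwwp

This is a Fibonacci-style word recurrence s(k) = s(k−1)·s(k−2): e.g. p·ww = pww.
The next term joins pwwppwwpwwppwwppww and pwwppwwpwwp.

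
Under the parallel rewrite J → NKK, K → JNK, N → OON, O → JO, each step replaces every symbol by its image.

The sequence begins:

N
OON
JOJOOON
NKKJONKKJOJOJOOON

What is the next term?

Rewriting the 17 symbols of NKKJONKKJOJOJOOON one by one yields OON JNK JNK NKK JO OON JNK JNK NKK JO NKK JO NKK JO JO JO OON; concatenated:

OONJNKJNKNKKJOOONJNKJNKNKKJONKKJONKKJOJOJOOON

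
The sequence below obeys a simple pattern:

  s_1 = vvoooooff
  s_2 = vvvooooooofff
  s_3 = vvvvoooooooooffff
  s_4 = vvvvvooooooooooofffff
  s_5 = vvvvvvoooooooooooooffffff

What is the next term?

Each string has the form v^{n} o^{2n+1} f^{n}, where the shown terms are n = 2, 3, 4, 5, 6.
Setting n = 7 gives 7, 15, 7 characters in each block.

vvvvvvvooooooooooooooofffffff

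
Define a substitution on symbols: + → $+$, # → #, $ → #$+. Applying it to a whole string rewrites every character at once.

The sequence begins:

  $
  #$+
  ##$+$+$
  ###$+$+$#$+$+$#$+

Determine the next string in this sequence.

####$+$+$#$+$+$#$+##$+$+$#$+$+$#$+##$+$+$

φ(###$+$+$#$+$+$#$+) expands symbol-by-symbol to # # # #$+ $+$ #$+ $+$ #$+ # #$+ $+$ #$+ $+$ #$+ # #$+ $+$; joining the 17 pieces gives the next term.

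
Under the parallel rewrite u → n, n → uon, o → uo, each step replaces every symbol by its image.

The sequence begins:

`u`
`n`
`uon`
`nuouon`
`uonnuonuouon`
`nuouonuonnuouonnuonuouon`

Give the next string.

uonnuonuouonnuouonuonnuonuouonuonnuouonnuonuouon

Replace each of the 24 characters of nuouonuonnuouonnuonuouon in place — uon n uo n uo uon n uo uon uon n uo n uo uon uon n uo uon n uo n uo uon — and concatenate.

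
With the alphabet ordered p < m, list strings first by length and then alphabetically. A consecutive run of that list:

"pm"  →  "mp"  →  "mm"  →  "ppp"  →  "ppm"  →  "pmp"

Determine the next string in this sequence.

pmm

The successor of pmp increments the rightmost position that isn't already m and resets every position after it to p.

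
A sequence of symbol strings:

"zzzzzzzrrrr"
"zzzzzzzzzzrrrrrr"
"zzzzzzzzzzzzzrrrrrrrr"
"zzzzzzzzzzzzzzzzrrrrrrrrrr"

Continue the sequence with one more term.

Each string has the form z^{3n+1} r^{2n}, where the shown terms are n = 2, 3, 4, 5.
At n = 6 the blocks have lengths 19, 12.

zzzzzzzzzzzzzzzzzzzrrrrrrrrrrrr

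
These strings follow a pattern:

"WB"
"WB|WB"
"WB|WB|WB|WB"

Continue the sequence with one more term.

Every step duplicates the string with '|' between the halves.
Doubling WB|WB|WB|WB with '|' between the halves:

WB|WB|WB|WB|WB|WB|WB|WB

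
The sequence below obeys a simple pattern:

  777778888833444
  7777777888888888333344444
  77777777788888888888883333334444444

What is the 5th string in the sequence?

The n-th term is 2n+3 7's then 4n+1 8's then 2n 3's then 2n+1 4's (n = 1, 2, …).
Setting n = 5 gives 13, 21, 10, 11 characters in each block.

7777777777777888888888888888888888333333333344444444444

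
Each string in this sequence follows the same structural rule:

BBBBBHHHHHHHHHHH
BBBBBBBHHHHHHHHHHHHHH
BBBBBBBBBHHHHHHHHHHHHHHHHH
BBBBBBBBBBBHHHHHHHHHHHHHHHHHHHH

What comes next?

Reading off run lengths: B runs 5, 7, 9, 11; H runs 11, 14, 17, 20 — each is linear in n, where the shown terms are n = 3, 4, 5, 6.
Setting n = 7 gives 13, 23 characters in each block.

BBBBBBBBBBBBBHHHHHHHHHHHHHHHHHHHHHHH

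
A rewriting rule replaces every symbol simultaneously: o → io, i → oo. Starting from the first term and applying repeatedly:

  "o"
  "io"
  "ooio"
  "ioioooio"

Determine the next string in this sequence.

ooioooioioioooio

Apply φ to ioioooio symbol by symbol: i→oo, o→io, i→oo, o→io, o→io, o→io, i→oo, o→io; joined: oo io oo io io io oo io.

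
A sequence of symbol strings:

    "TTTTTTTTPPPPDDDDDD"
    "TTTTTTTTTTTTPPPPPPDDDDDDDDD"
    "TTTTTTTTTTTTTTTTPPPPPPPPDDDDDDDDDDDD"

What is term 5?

The n-th term is 4n T's then 2n P's then 3n D's, where the shown terms are n = 2, 3, 4.
For term 5, n = 6, so the run lengths are 24, 12, 18.

TTTTTTTTTTTTTTTTTTTTTTTTPPPPPPPPPPPPDDDDDDDDDDDDDDDDDD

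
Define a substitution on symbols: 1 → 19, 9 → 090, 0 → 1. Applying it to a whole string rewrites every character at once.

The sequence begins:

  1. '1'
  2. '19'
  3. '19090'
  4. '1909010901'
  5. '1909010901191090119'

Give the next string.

19090109011910901191909019109011919090

Applying the rule to each of the 19 symbols of 1909010901191090119 gives the pieces 19 090 1 090 1 19 1 090 1 19 19 090 19 1 090 1 19 19 090, which concatenate to the answer.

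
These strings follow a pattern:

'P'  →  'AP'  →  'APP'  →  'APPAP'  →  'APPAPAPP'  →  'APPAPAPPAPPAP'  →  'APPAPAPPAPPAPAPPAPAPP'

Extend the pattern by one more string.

APPAPAPPAPPAPAPPAPAPPAPPAPAPPAPPAP

This is a Fibonacci-style word recurrence s(k) = s(k−1)·s(k−2): e.g. AP·P = APP.
The next term joins APPAPAPPAPPAPAPPAPAPP and APPAPAPPAPPAP.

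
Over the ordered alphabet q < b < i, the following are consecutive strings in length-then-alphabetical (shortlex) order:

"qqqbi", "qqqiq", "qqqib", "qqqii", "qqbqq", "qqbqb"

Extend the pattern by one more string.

The successor of qqbqb increments the rightmost position that isn't already i and resets every position after it to q.

qqbqi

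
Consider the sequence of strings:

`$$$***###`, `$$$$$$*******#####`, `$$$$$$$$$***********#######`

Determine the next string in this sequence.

$$$$$$$$$$$$***************#########

Reading off run lengths: $ runs 3, 6, 9; * runs 3, 7, 11; # runs 3, 5, 7 — each is linear in n (n = 1, 2, …).
At n = 4 the blocks have lengths 12, 15, 9.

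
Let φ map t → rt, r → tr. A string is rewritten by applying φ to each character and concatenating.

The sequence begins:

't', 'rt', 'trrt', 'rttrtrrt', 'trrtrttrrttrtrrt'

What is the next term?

rttrtrrttrrtrttrtrrtrttrrttrtrrt

Replace each of the 16 characters of trrtrttrrttrtrrt in place — rt tr tr rt tr rt rt tr tr rt rt tr rt tr tr rt — and concatenate.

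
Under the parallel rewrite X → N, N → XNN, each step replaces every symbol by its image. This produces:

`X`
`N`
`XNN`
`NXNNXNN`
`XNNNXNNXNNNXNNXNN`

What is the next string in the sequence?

NXNNXNNXNNNXNNXNNNXNNXNNXNNNXNNXNNNXNNXNN

φ(XNNNXNNXNNNXNNXNN) expands symbol-by-symbol to N XNN XNN XNN N XNN XNN N XNN XNN XNN N XNN XNN N XNN XNN; joining the 17 pieces gives the next term.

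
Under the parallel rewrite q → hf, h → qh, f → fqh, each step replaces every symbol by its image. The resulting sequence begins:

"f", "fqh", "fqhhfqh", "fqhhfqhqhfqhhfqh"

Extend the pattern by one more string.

φ(fqhhfqhqhfqhhfqh) expands symbol-by-symbol to fqh hf qh qh fqh hf qh hf qh fqh hf qh qh fqh hf qh; joining the 16 pieces gives the next term.

fqhhfqhqhfqhhfqhhfqhfqhhfqhqhfqhhfqh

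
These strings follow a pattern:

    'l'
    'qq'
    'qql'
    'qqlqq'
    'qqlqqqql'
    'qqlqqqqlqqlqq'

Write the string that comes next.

qqlqqqqlqqlqqqqlqqqql

Each term (from the third on) is the previous term followed by the one before it: term 3 = qq·l = qql.
Continuing: qqlqqqqlqqlqq · qqlqqqql gives term 7.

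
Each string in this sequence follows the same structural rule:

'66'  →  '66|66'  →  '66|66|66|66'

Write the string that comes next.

66|66|66|66|66|66|66|66

Each string is two copies of the previous one joined by '|'.
One more doubling of 66|66|66|66 gives the answer.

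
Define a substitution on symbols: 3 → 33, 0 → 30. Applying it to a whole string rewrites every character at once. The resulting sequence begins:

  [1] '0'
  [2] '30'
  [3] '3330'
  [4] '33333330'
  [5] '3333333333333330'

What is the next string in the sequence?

33333333333333333333333333333330

Replace each of the 16 characters of 3333333333333330 in place — 33 33 33 33 33 33 33 33 33 33 33 33 33 33 33 30 — and concatenate.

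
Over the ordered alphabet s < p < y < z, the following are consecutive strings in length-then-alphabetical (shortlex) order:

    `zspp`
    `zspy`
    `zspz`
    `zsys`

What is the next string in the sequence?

zsyp

The successor of zsys increments the rightmost position that isn't already z and resets every position after it to s.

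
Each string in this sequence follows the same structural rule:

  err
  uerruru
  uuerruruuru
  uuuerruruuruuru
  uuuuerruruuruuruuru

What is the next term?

Every step adds u to the front and uru to the end of the previous string.
Applying this once more to uuuuerruruuruuruuru:

uuuuuerruruuruuruuruuru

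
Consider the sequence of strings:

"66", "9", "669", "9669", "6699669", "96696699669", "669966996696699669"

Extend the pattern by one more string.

96696699669669966996696699669

Each term (from the third on) is the two preceding terms concatenated in order: term 3 = 66·9 = 669.
So term 8 is 96696699669·669966996696699669.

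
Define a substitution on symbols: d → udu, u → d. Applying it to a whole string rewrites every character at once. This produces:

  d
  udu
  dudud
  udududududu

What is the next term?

Rewriting each symbol of udududududu: u→d, d→udu, u→d, d→udu, u→d, d→udu, u→d, d→udu, u→d, d→udu, u→d, which concatenates to d udu d udu d udu d udu d udu d.

dudududududududududud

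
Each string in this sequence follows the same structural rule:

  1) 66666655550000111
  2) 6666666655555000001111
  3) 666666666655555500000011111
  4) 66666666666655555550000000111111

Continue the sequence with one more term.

6666666666666655555555000000001111111

Term n consists of 2n+2 6's, followed by n+2 5's, followed by n+2 0's, followed by n+1 1's, where the shown terms are n = 2, 3, 4, 5.
At n = 6 the blocks have lengths 14, 8, 8, 7.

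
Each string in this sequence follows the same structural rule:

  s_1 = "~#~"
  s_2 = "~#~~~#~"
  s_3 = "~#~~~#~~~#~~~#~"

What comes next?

Each string is two copies of the previous one joined by '~'.
So the next term is two copies of ~#~~~#~~~#~~~#~ with '~' between the halves.

~#~~~#~~~#~~~#~~~#~~~#~~~#~~~#~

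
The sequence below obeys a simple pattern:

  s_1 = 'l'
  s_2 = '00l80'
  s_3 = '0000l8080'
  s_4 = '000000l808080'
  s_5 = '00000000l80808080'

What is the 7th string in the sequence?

000000000000l808080808080

Each term wraps the previous one in 00 on the left and 80 on the right.
From 00000000l80808080, 2 further steps: 00000000l80808080 → 0000000000l8080808080 → (answer).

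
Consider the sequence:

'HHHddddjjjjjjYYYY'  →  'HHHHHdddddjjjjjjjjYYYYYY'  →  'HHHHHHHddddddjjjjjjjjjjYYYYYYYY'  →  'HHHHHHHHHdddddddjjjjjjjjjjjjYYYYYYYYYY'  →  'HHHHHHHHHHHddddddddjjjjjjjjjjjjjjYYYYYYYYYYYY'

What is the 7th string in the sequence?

The n-th term is 2n-1 H's then n+2 d's then 2n+2 j's then 2n Y's, where the shown terms are n = 2, 3, 4, 5, 6.
Setting n = 8 gives 15, 10, 18, 16 characters in each block.

HHHHHHHHHHHHHHHddddddddddjjjjjjjjjjjjjjjjjjYYYYYYYYYYYYYYYY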